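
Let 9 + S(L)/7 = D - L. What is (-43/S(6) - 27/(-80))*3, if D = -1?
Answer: 303/140 ≈ 2.1643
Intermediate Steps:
S(L) = -70 - 7*L (S(L) = -63 + 7*(-1 - L) = -63 + (-7 - 7*L) = -70 - 7*L)
(-43/S(6) - 27/(-80))*3 = (-43/(-70 - 7*6) - 27/(-80))*3 = (-43/(-70 - 42) - 27*(-1/80))*3 = (-43/(-112) + 27/80)*3 = (-43*(-1/112) + 27/80)*3 = (43/112 + 27/80)*3 = (101/140)*3 = 303/140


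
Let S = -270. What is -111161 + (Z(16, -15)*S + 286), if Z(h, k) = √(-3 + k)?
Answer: -110875 - 810*I*√2 ≈ -1.1088e+5 - 1145.5*I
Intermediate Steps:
-111161 + (Z(16, -15)*S + 286) = -111161 + (√(-3 - 15)*(-270) + 286) = -111161 + (√(-18)*(-270) + 286) = -111161 + ((3*I*√2)*(-270) + 286) = -111161 + (-810*I*√2 + 286) = -111161 + (286 - 810*I*√2) = -110875 - 810*I*√2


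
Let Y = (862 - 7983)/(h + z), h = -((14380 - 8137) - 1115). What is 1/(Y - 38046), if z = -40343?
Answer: -45471/1729982545 ≈ -2.6284e-5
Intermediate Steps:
h = -5128 (h = -(6243 - 1115) = -1*5128 = -5128)
Y = 7121/45471 (Y = (862 - 7983)/(-5128 - 40343) = -7121/(-45471) = -7121*(-1/45471) = 7121/45471 ≈ 0.15661)
1/(Y - 38046) = 1/(7121/45471 - 38046) = 1/(-1729982545/45471) = -45471/1729982545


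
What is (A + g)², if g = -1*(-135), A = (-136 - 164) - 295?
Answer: 211600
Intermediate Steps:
A = -595 (A = -300 - 295 = -595)
g = 135
(A + g)² = (-595 + 135)² = (-460)² = 211600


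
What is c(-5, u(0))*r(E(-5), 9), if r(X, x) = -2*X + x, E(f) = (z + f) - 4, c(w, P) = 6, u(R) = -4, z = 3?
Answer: 126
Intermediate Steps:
E(f) = -1 + f (E(f) = (3 + f) - 4 = -1 + f)
r(X, x) = x - 2*X
c(-5, u(0))*r(E(-5), 9) = 6*(9 - 2*(-1 - 5)) = 6*(9 - 2*(-6)) = 6*(9 + 12) = 6*21 = 126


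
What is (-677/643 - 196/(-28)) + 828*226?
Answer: 120327128/643 ≈ 1.8713e+5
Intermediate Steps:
(-677/643 - 196/(-28)) + 828*226 = (-677*1/643 - 196*(-1/28)) + 187128 = (-677/643 + 7) + 187128 = 3824/643 + 187128 = 120327128/643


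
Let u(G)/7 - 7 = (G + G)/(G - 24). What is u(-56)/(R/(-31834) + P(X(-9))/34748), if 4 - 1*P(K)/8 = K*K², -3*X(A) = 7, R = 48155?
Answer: -2195190062604/56329964135 ≈ -38.970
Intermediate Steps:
X(A) = -7/3 (X(A) = -⅓*7 = -7/3)
P(K) = 32 - 8*K³ (P(K) = 32 - 8*K*K² = 32 - 8*K³)
u(G) = 49 + 14*G/(-24 + G) (u(G) = 49 + 7*((G + G)/(G - 24)) = 49 + 7*((2*G)/(-24 + G)) = 49 + 7*(2*G/(-24 + G)) = 49 + 14*G/(-24 + G))
u(-56)/(R/(-31834) + P(X(-9))/34748) = (21*(-56 + 3*(-56))/(-24 - 56))/(48155/(-31834) + (32 - 8*(-7/3)³)/34748) = (21*(-56 - 168)/(-80))/(48155*(-1/31834) + (32 - 8*(-343/27))*(1/34748)) = (21*(-1/80)*(-224))/(-48155/31834 + (32 + 2744/27)*(1/34748)) = 294/(5*(-48155/31834 + (3608/27)*(1/34748))) = 294/(5*(-48155/31834 + 902/234549)) = 294/(5*(-11265992827/7466632866)) = (294/5)*(-7466632866/11265992827) = -2195190062604/56329964135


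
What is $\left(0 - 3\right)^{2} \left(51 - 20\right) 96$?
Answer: $26784$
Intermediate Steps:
$\left(0 - 3\right)^{2} \left(51 - 20\right) 96 = \left(-3\right)^{2} \left(51 - 20\right) 96 = 9 \cdot 31 \cdot 96 = 279 \cdot 96 = 26784$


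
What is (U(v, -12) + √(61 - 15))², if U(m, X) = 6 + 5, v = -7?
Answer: (11 + √46)² ≈ 316.21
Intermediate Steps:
U(m, X) = 11
(U(v, -12) + √(61 - 15))² = (11 + √(61 - 15))² = (11 + √46)²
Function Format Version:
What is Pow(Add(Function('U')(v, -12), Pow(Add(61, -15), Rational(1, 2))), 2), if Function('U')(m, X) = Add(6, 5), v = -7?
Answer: Pow(Add(11, Pow(46, Rational(1, 2))), 2) ≈ 316.21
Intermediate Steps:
Function('U')(m, X) = 11
Pow(Add(Function('U')(v, -12), Pow(Add(61, -15), Rational(1, 2))), 2) = Pow(Add(11, Pow(Add(61, -15), Rational(1, 2))), 2) = Pow(Add(11, Pow(46, Rational(1, 2))), 2)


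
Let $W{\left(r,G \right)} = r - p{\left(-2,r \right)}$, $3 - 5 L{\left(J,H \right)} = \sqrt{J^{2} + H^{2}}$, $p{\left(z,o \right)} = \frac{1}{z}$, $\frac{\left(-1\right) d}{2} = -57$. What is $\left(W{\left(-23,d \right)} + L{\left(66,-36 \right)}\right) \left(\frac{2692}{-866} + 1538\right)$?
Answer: $- \frac{72774576}{2165} - \frac{3987648 \sqrt{157}}{2165} \approx -56693.0$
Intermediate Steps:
$d = 114$ ($d = \left(-2\right) \left(-57\right) = 114$)
$L{\left(J,H \right)} = \frac{3}{5} - \frac{\sqrt{H^{2} + J^{2}}}{5}$ ($L{\left(J,H \right)} = \frac{3}{5} - \frac{\sqrt{J^{2} + H^{2}}}{5} = \frac{3}{5} - \frac{\sqrt{H^{2} + J^{2}}}{5}$)
$W{\left(r,G \right)} = \frac{1}{2} + r$ ($W{\left(r,G \right)} = r - \frac{1}{-2} = r - - \frac{1}{2} = r + \frac{1}{2} = \frac{1}{2} + r$)
$\left(W{\left(-23,d \right)} + L{\left(66,-36 \right)}\right) \left(\frac{2692}{-866} + 1538\right) = \left(\left(\frac{1}{2} - 23\right) + \left(\frac{3}{5} - \frac{\sqrt{\left(-36\right)^{2} + 66^{2}}}{5}\right)\right) \left(\frac{2692}{-866} + 1538\right) = \left(- \frac{45}{2} + \left(\frac{3}{5} - \frac{\sqrt{1296 + 4356}}{5}\right)\right) \left(2692 \left(- \frac{1}{866}\right) + 1538\right) = \left(- \frac{45}{2} + \left(\frac{3}{5} - \frac{\sqrt{5652}}{5}\right)\right) \left(- \frac{1346}{433} + 1538\right) = \left(- \frac{45}{2} + \left(\frac{3}{5} - \frac{6 \sqrt{157}}{5}\right)\right) \frac{664608}{433} = \left(- \frac{219}{10} - \frac{6 \sqrt{157}}{5}\right) \frac{664608}{433} = - \frac{72774576}{2165} - \frac{3987648 \sqrt{157}}{2165}$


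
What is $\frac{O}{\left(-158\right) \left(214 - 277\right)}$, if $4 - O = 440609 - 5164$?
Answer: $- \frac{145147}{3318} \approx -43.745$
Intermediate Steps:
$O = -435441$ ($O = 4 - \left(440609 - 5164\right) = 4 - 435445 = -435441$)
$\frac{O}{\left(-158\right) \left(214 - 277\right)} = - \frac{435441}{\left(-158\right) \left(214 - 277\right)} = - \frac{435441}{\left(-158\right) \left(-63\right)} = - \frac{435441}{9954} = \left(-435441\right) \frac{1}{9954} = - \frac{145147}{3318}$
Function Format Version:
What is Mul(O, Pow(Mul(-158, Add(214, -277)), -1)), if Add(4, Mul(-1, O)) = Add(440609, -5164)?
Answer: Rational(-145147, 3318) ≈ -43.745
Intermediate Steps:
O = -435441 (O = Add(4, Mul(-1, Add(440609, -5164))) = Add(4, Mul(-1, 435445)) = Add(4, -435445) = -435441)
Mul(O, Pow(Mul(-158, Add(214, -277)), -1)) = Mul(-435441, Pow(Mul(-158, Add(214, -277)), -1)) = Mul(-435441, Pow(Mul(-158, -63), -1)) = Mul(-435441, Pow(9954, -1)) = Mul(-435441, Rational(1, 9954)) = Rational(-145147, 3318)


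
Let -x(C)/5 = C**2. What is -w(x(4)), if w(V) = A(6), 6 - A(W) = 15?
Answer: 9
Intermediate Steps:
A(W) = -9 (A(W) = 6 - 1*15 = 6 - 15 = -9)
x(C) = -5*C**2
w(V) = -9
-w(x(4)) = -1*(-9) = 9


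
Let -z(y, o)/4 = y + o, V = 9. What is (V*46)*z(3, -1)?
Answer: -3312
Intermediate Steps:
z(y, o) = -4*o - 4*y (z(y, o) = -4*(y + o) = -4*(o + y) = -4*o - 4*y)
(V*46)*z(3, -1) = (9*46)*(-4*(-1) - 4*3) = 414*(4 - 12) = 414*(-8) = -3312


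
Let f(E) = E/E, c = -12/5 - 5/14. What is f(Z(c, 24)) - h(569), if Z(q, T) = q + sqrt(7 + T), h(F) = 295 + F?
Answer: -863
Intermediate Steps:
c = -193/70 (c = -12*1/5 - 5*1/14 = -12/5 - 5/14 = -193/70 ≈ -2.7571)
f(E) = 1
f(Z(c, 24)) - h(569) = 1 - (295 + 569) = 1 - 1*864 = 1 - 864 = -863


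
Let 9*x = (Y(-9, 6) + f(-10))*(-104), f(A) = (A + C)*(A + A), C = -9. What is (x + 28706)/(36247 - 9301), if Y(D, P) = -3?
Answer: 109573/121257 ≈ 0.90364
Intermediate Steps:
f(A) = 2*A*(-9 + A) (f(A) = (A - 9)*(A + A) = (-9 + A)*(2*A) = 2*A*(-9 + A))
x = -39208/9 (x = ((-3 + 2*(-10)*(-9 - 10))*(-104))/9 = ((-3 + 2*(-10)*(-19))*(-104))/9 = ((-3 + 380)*(-104))/9 = (377*(-104))/9 = (⅑)*(-39208) = -39208/9 ≈ -4356.4)
(x + 28706)/(36247 - 9301) = (-39208/9 + 28706)/(36247 - 9301) = (219146/9)/26946 = (219146/9)*(1/26946) = 109573/121257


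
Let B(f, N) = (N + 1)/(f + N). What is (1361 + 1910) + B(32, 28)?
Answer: 196289/60 ≈ 3271.5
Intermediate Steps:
B(f, N) = (1 + N)/(N + f)
(1361 + 1910) + B(32, 28) = (1361 + 1910) + (1 + 28)/(28 + 32) = 3271 + 29/60 = 196289/60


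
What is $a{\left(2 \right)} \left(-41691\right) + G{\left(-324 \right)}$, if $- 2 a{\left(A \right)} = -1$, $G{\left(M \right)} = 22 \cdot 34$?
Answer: $- \frac{40195}{2} \approx -20098.0$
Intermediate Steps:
$G{\left(M \right)} = 748$
$a{\left(A \right)} = \frac{1}{2}$ ($a{\left(A \right)} = \left(- \frac{1}{2}\right) \left(-1\right) = \frac{1}{2}$)
$a{\left(2 \right)} \left(-41691\right) + G{\left(-324 \right)} = \frac{1}{2} \left(-41691\right) + 748 = - \frac{41691}{2} + 748 = - \frac{40195}{2}$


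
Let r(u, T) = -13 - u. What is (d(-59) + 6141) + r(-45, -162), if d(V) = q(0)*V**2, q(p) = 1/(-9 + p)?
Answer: 52076/9 ≈ 5786.2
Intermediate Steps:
d(V) = -V**2/9 (d(V) = V**2/(-9 + 0) = V**2/(-9) = -V**2/9)
(d(-59) + 6141) + r(-45, -162) = (-1/9*(-59)**2 + 6141) + (-13 - 1*(-45)) = (-1/9*3481 + 6141) + (-13 + 45) = (-3481/9 + 6141) + 32 = 51788/9 + 32 = 52076/9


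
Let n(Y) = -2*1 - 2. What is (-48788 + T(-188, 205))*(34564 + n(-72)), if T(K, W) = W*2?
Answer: -1671943680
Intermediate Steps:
T(K, W) = 2*W
n(Y) = -4 (n(Y) = -2 - 2 = -4)
(-48788 + T(-188, 205))*(34564 + n(-72)) = (-48788 + 2*205)*(34564 - 4) = (-48788 + 410)*34560 = -48378*34560 = -1671943680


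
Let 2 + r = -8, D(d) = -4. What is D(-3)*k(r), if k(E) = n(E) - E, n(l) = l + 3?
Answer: -12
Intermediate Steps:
n(l) = 3 + l
r = -10 (r = -2 - 8 = -10)
k(E) = 3 (k(E) = (3 + E) - E = 3)
D(-3)*k(r) = -4*3 = -12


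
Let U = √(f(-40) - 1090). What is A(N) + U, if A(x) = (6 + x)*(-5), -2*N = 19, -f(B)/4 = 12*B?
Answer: 35/2 + √830 ≈ 46.310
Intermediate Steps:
f(B) = -48*B
N = -19/2 (N = -½*19 = -19/2 ≈ -9.5000)
A(x) = -30 - 5*x
U = √830 (U = √(-48*(-40) - 1090) = √(1920 - 1090) = √830 ≈ 28.810)
A(N) + U = (-30 - 5*(-19/2)) + √830 = (-30 + 95/2) + √830 = 35/2 + √830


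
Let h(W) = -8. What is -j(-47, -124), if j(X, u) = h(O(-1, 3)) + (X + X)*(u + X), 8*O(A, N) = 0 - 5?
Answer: -16066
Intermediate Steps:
O(A, N) = -5/8 (O(A, N) = (0 - 5)/8 = (1/8)*(-5) = -5/8)
j(X, u) = -8 + 2*X*(X + u) (j(X, u) = -8 + (X + X)*(u + X) = -8 + (2*X)*(X + u) = -8 + 2*X*(X + u))
-j(-47, -124) = -(-8 + 2*(-47)**2 + 2*(-47)*(-124)) = -(-8 + 2*2209 + 11656) = -(-8 + 4418 + 11656) = -1*16066 = -16066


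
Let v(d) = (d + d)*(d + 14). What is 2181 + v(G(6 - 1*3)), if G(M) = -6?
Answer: 2085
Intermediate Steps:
v(d) = 2*d*(14 + d) (v(d) = (2*d)*(14 + d) = 2*d*(14 + d))
2181 + v(G(6 - 1*3)) = 2181 + 2*(-6)*(14 - 6) = 2181 + 2*(-6)*8 = 2181 - 96 = 2085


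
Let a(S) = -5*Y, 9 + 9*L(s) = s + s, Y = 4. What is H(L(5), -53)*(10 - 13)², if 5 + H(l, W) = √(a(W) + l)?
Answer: -45 + 3*I*√179 ≈ -45.0 + 40.137*I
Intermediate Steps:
L(s) = -1 + 2*s/9 (L(s) = -1 + (s + s)/9 = -1 + (2*s)/9 = -1 + 2*s/9)
a(S) = -20 (a(S) = -5*4 = -20)
H(l, W) = -5 + √(-20 + l)
H(L(5), -53)*(10 - 13)² = (-5 + √(-20 + (-1 + (2/9)*5)))*(10 - 13)² = (-5 + √(-20 + (-1 + 10/9)))*(-3)² = (-5 + √(-20 + ⅑))*9 = (-5 + √(-179/9))*9 = (-5 + I*√179/3)*9 = -45 + 3*I*√179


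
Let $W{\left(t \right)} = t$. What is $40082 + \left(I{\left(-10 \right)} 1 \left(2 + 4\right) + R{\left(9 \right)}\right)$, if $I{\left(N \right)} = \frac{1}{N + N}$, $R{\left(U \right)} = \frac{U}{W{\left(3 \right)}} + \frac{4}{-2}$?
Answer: $\frac{400827}{10} \approx 40083.0$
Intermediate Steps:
$R{\left(U \right)} = -2 + \frac{U}{3}$ ($R{\left(U \right)} = \frac{U}{3} + \frac{4}{-2} = U \frac{1}{3} + 4 \left(- \frac{1}{2}\right) = \frac{U}{3} - 2 = -2 + \frac{U}{3}$)
$I{\left(N \right)} = \frac{1}{2 N}$
$40082 + \left(I{\left(-10 \right)} 1 \left(2 + 4\right) + R{\left(9 \right)}\right) = 40082 + \left(\frac{1}{2 \left(-10\right)} 1 \left(2 + 4\right) + \left(-2 + \frac{1}{3} \cdot 9\right)\right) = 40082 + \left(\frac{1}{2} \left(- \frac{1}{10}\right) 1 \cdot 6 + \left(-2 + 3\right)\right) = 40082 + \left(\left(- \frac{1}{20}\right) 6 + 1\right) = 40082 + \left(- \frac{3}{10} + 1\right) = 40082 + \frac{7}{10} = \frac{400827}{10}$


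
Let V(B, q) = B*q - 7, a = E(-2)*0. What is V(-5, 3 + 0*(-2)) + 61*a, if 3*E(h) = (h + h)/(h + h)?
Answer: -22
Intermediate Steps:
E(h) = ⅓ (E(h) = ((h + h)/(h + h))/3 = ((2*h)/((2*h)))/3 = ((2*h)*(1/(2*h)))/3 = (⅓)*1 = ⅓)
a = 0 (a = (⅓)*0 = 0)
V(B, q) = -7 + B*q
V(-5, 3 + 0*(-2)) + 61*a = (-7 - 5*(3 + 0*(-2))) + 61*0 = (-7 - 5*(3 + 0)) + 0 = (-7 - 5*3) + 0 = (-7 - 15) + 0 = -22 + 0 = -22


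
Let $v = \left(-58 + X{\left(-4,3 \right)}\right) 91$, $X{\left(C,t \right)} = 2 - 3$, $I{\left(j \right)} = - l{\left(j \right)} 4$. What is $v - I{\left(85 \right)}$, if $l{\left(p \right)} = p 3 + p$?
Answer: $-4009$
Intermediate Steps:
$l{\left(p \right)} = 4 p$ ($l{\left(p \right)} = 3 p + p = 4 p$)
$I{\left(j \right)} = - 16 j$ ($I{\left(j \right)} = - 4 j 4 = - 16 j$)
$X{\left(C,t \right)} = -1$
$v = -5369$ ($v = \left(-58 - 1\right) 91 = \left(-59\right) 91 = -5369$)
$v - I{\left(85 \right)} = -5369 - \left(-16\right) 85 = -5369 - -1360 = -5369 + 1360 = -4009$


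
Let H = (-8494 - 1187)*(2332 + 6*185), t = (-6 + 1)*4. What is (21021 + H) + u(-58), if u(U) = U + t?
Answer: -33301059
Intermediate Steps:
t = -20 (t = -5*4 = -20)
H = -33322002 (H = -9681*(2332 + 1110) = -9681*3442 = -33322002)
u(U) = -20 + U (u(U) = U - 20 = -20 + U)
(21021 + H) + u(-58) = (21021 - 33322002) + (-20 - 58) = -33300981 - 78 = -33301059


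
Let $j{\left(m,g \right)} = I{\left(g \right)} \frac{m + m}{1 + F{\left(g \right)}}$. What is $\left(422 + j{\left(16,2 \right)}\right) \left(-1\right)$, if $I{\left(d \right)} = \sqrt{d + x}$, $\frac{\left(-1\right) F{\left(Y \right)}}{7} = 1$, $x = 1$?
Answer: $-422 + \frac{16 \sqrt{3}}{3} \approx -412.76$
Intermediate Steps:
$F{\left(Y \right)} = -7$ ($F{\left(Y \right)} = \left(-7\right) 1 = -7$)
$I{\left(d \right)} = \sqrt{1 + d}$ ($I{\left(d \right)} = \sqrt{d + 1} = \sqrt{1 + d}$)
$j{\left(m,g \right)} = - \frac{m \sqrt{1 + g}}{3}$ ($j{\left(m,g \right)} = \sqrt{1 + g} \frac{m + m}{1 - 7} = \sqrt{1 + g} \frac{2 m}{-6} = \sqrt{1 + g} 2 m \left(- \frac{1}{6}\right) = \sqrt{1 + g} \left(- \frac{m}{3}\right) = - \frac{m \sqrt{1 + g}}{3}$)
$\left(422 + j{\left(16,2 \right)}\right) \left(-1\right) = \left(422 - \frac{16 \sqrt{1 + 2}}{3}\right) \left(-1\right) = \left(422 - \frac{16 \sqrt{3}}{3}\right) \left(-1\right) = -422 + \frac{16 \sqrt{3}}{3}$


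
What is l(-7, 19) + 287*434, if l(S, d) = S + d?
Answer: 124570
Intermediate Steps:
l(-7, 19) + 287*434 = (-7 + 19) + 287*434 = 12 + 124558 = 124570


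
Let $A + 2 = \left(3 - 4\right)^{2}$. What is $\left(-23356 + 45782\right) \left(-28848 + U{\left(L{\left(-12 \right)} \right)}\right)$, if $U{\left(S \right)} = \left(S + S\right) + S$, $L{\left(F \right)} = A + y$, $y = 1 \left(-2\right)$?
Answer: $-647147082$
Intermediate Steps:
$y = -2$
$A = -1$ ($A = -2 + \left(3 - 4\right)^{2} = -2 + \left(-1\right)^{2} = -2 + 1 = -1$)
$L{\left(F \right)} = -3$ ($L{\left(F \right)} = -1 - 2 = -3$)
$U{\left(S \right)} = 3 S$ ($U{\left(S \right)} = 2 S + S = 3 S$)
$\left(-23356 + 45782\right) \left(-28848 + U{\left(L{\left(-12 \right)} \right)}\right) = \left(-23356 + 45782\right) \left(-28848 + 3 \left(-3\right)\right) = 22426 \left(-28848 - 9\right) = 22426 \left(-28857\right) = -647147082$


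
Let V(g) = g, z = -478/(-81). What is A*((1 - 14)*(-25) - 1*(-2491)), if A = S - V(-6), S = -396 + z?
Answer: -87611392/81 ≈ -1.0816e+6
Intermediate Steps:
z = 478/81 (z = -478*(-1/81) = 478/81 ≈ 5.9012)
S = -31598/81 (S = -396 + 478/81 = -31598/81 ≈ -390.10)
A = -31112/81 (A = -31598/81 - 1*(-6) = -31598/81 + 6 = -31112/81 ≈ -384.10)
A*((1 - 14)*(-25) - 1*(-2491)) = -31112*((1 - 14)*(-25) - 1*(-2491))/81 = -31112*(-13*(-25) + 2491)/81 = -31112*(325 + 2491)/81 = -31112/81*2816 = -87611392/81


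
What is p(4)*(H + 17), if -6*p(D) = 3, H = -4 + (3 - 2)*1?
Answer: -7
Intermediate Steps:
H = -3 (H = -4 + 1*1 = -4 + 1 = -3)
p(D) = -½ (p(D) = -⅙*3 = -½)
p(4)*(H + 17) = -(-3 + 17)/2 = -½*14 = -7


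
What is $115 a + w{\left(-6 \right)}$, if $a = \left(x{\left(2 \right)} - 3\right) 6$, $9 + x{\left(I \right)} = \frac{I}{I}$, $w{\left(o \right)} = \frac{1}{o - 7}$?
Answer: $- \frac{98671}{13} \approx -7590.1$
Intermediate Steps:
$w{\left(o \right)} = \frac{1}{-7 + o}$
$x{\left(I \right)} = -8$ ($x{\left(I \right)} = -9 + \frac{I}{I} = -9 + 1 = -8$)
$a = -66$ ($a = \left(-8 - 3\right) 6 = \left(-11\right) 6 = -66$)
$115 a + w{\left(-6 \right)} = 115 \left(-66\right) + \frac{1}{-7 - 6} = -7590 + \frac{1}{-13} = -7590 - \frac{1}{13} = - \frac{98671}{13}$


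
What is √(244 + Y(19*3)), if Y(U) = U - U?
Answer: 2*√61 ≈ 15.620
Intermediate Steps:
Y(U) = 0
√(244 + Y(19*3)) = √(244 + 0) = √244 = 2*√61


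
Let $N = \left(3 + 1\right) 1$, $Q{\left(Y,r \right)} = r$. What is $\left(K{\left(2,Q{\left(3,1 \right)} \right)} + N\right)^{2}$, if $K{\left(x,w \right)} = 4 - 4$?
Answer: $16$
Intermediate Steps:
$K{\left(x,w \right)} = 0$
$N = 4$ ($N = 4 \cdot 1 = 4$)
$\left(K{\left(2,Q{\left(3,1 \right)} \right)} + N\right)^{2} = \left(0 + 4\right)^{2} = 4^{2} = 16$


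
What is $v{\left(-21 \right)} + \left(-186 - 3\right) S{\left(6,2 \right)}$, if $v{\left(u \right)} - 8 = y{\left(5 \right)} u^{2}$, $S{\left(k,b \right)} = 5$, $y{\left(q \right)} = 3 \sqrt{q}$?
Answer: $-937 + 1323 \sqrt{5} \approx 2021.3$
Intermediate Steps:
$v{\left(u \right)} = 8 + 3 \sqrt{5} u^{2}$
$v{\left(-21 \right)} + \left(-186 - 3\right) S{\left(6,2 \right)} = \left(8 + 3 \sqrt{5} \left(-21\right)^{2}\right) + \left(-186 - 3\right) 5 = \left(8 + 3 \sqrt{5} \cdot 441\right) - 945 = \left(8 + 1323 \sqrt{5}\right) - 945 = -937 + 1323 \sqrt{5}$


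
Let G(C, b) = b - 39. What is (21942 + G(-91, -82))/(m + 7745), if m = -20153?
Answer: -21821/12408 ≈ -1.7586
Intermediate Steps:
G(C, b) = -39 + b
(21942 + G(-91, -82))/(m + 7745) = (21942 + (-39 - 82))/(-20153 + 7745) = (21942 - 121)/(-12408) = 21821*(-1/12408) = -21821/12408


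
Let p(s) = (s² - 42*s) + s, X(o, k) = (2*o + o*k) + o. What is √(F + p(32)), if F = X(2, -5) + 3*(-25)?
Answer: I*√367 ≈ 19.157*I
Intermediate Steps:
X(o, k) = 3*o + k*o (X(o, k) = (2*o + k*o) + o = 3*o + k*o)
p(s) = s² - 41*s
F = -79 (F = 2*(3 - 5) + 3*(-25) = 2*(-2) - 75 = -4 - 75 = -79)
√(F + p(32)) = √(-79 + 32*(-41 + 32)) = √(-79 + 32*(-9)) = √(-79 - 288) = √(-367) = I*√367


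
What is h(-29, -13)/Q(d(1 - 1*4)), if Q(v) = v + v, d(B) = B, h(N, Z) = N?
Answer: 29/6 ≈ 4.8333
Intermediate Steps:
Q(v) = 2*v
h(-29, -13)/Q(d(1 - 1*4)) = -29*1/(2*(1 - 1*4)) = -29*1/(2*(1 - 4)) = -29/(2*(-3)) = -29/(-6) = -29*(-1/6) = 29/6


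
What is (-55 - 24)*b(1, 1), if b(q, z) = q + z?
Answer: -158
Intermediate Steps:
(-55 - 24)*b(1, 1) = (-55 - 24)*(1 + 1) = -79*2 = -158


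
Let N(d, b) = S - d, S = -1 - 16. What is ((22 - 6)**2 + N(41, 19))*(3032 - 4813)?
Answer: -352638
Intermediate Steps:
S = -17
N(d, b) = -17 - d
((22 - 6)**2 + N(41, 19))*(3032 - 4813) = ((22 - 6)**2 + (-17 - 1*41))*(3032 - 4813) = (16**2 + (-17 - 41))*(-1781) = (256 - 58)*(-1781) = 198*(-1781) = -352638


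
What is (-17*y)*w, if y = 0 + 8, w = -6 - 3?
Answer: 1224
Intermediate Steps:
w = -9
y = 8
(-17*y)*w = -17*8*(-9) = -136*(-9) = 1224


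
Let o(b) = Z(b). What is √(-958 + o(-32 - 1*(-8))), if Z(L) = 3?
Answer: I*√955 ≈ 30.903*I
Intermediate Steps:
o(b) = 3
√(-958 + o(-32 - 1*(-8))) = √(-958 + 3) = √(-955) = I*√955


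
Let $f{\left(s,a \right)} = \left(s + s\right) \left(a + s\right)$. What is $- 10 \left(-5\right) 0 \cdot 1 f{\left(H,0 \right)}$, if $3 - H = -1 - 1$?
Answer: $0$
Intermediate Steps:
$H = 5$ ($H = 3 - \left(-1 - 1\right) = 3 - -2 = 3 + 2 = 5$)
$f{\left(s,a \right)} = 2 s \left(a + s\right)$
$- 10 \left(-5\right) 0 \cdot 1 f{\left(H,0 \right)} = - 10 \left(-5\right) 0 \cdot 1 \cdot 2 \cdot 5 \left(0 + 5\right) = - 10 \cdot 0 \cdot 1 \cdot 2 \cdot 5 \cdot 5 = \left(-10\right) 0 \cdot 50 = 0 \cdot 50 = 0$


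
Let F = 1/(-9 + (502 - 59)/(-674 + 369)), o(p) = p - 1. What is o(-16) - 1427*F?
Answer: 381039/3188 ≈ 119.52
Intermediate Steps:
o(p) = -1 + p
F = -305/3188 (F = 1/(-9 + 443/(-305)) = 1/(-9 + 443*(-1/305)) = 1/(-9 - 443/305) = 1/(-3188/305) = -305/3188 ≈ -0.095671)
o(-16) - 1427*F = (-1 - 16) - 1427*(-305/3188) = -17 + 435235/3188 = 381039/3188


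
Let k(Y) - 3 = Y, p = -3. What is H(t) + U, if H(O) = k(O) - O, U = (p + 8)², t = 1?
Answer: 28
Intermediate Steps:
k(Y) = 3 + Y
U = 25 (U = (-3 + 8)² = 5² = 25)
H(O) = 3 (H(O) = (3 + O) - O = 3)
H(t) + U = 3 + 25 = 28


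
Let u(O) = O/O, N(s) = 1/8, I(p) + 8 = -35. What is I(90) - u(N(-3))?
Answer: -44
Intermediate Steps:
I(p) = -43 (I(p) = -8 - 35 = -43)
N(s) = 1/8
u(O) = 1
I(90) - u(N(-3)) = -43 - 1*1 = -43 - 1 = -44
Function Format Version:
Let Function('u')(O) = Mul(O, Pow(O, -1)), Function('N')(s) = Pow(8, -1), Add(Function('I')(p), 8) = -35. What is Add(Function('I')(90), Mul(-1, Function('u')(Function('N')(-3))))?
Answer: -44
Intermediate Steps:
Function('I')(p) = -43 (Function('I')(p) = Add(-8, -35) = -43)
Function('N')(s) = Rational(1, 8)
Function('u')(O) = 1
Add(Function('I')(90), Mul(-1, Function('u')(Function('N')(-3)))) = Add(-43, Mul(-1, 1)) = Add(-43, -1) = -44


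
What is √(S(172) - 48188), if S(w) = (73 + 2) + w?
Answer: I*√47941 ≈ 218.95*I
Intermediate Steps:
S(w) = 75 + w
√(S(172) - 48188) = √((75 + 172) - 48188) = √(247 - 48188) = √(-47941) = I*√47941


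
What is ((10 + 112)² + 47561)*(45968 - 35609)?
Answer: 646867755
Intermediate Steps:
((10 + 112)² + 47561)*(45968 - 35609) = (122² + 47561)*10359 = (14884 + 47561)*10359 = 62445*10359 = 646867755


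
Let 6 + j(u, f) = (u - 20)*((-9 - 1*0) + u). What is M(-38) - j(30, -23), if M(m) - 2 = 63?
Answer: -139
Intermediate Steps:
M(m) = 65 (M(m) = 2 + 63 = 65)
j(u, f) = -6 + (-20 + u)*(-9 + u) (j(u, f) = -6 + (u - 20)*((-9 - 1*0) + u) = -6 + (-20 + u)*((-9 + 0) + u) = -6 + (-20 + u)*(-9 + u))
M(-38) - j(30, -23) = 65 - (174 + 30² - 29*30) = 65 - (174 + 900 - 870) = 65 - 1*204 = 65 - 204 = -139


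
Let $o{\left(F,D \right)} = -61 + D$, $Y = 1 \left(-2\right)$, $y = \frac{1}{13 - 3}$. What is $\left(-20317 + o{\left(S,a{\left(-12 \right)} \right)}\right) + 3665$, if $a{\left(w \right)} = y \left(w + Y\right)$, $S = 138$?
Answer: $- \frac{83572}{5} \approx -16714.0$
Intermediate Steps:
$y = \frac{1}{10} \approx 0.1$
$Y = -2$
$a{\left(w \right)} = - \frac{1}{5} + \frac{w}{10}$ ($a{\left(w \right)} = \frac{w - 2}{10} = \frac{-2 + w}{10} = - \frac{1}{5} + \frac{w}{10}$)
$\left(-20317 + o{\left(S,a{\left(-12 \right)} \right)}\right) + 3665 = \left(-20317 + \left(-61 + \left(- \frac{1}{5} + \frac{1}{10} \left(-12\right)\right)\right)\right) + 3665 = \left(-20317 - \frac{312}{5}\right) + 3665 = - \frac{101897}{5} + 3665 = - \frac{83572}{5}$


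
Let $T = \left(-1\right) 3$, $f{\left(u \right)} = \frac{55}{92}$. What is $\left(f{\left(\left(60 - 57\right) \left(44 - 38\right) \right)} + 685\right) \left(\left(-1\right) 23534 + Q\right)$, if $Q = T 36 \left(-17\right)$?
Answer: $- \frac{684300675}{46} \approx -1.4876 \cdot 10^{7}$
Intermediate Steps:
$f{\left(u \right)} = \frac{55}{92}$ ($f{\left(u \right)} = 55 \cdot \frac{1}{92} = \frac{55}{92}$)
$T = -3$
$Q = 1836$ ($Q = \left(-3\right) 36 \left(-17\right) = \left(-108\right) \left(-17\right) = 1836$)
$\left(f{\left(\left(60 - 57\right) \left(44 - 38\right) \right)} + 685\right) \left(\left(-1\right) 23534 + Q\right) = \left(\frac{55}{92} + 685\right) \left(\left(-1\right) 23534 + 1836\right) = \frac{63075 \left(-23534 + 1836\right)}{92} = \frac{63075}{92} \left(-21698\right) = - \frac{684300675}{46}$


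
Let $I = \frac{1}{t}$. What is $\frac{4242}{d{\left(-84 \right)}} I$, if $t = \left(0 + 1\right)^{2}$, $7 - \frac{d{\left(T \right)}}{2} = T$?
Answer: $\frac{303}{13} \approx 23.308$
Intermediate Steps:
$d{\left(T \right)} = 14 - 2 T$
$t = 1$ ($t = 1^{2} = 1$)
$I = 1$ ($I = 1^{-1} = 1$)
$\frac{4242}{d{\left(-84 \right)}} I = \frac{4242}{14 - -168} \cdot 1 = \frac{4242}{14 + 168} \cdot 1 = \frac{4242}{182} \cdot 1 = 4242 \cdot \frac{1}{182} \cdot 1 = \frac{303}{13} \cdot 1 = \frac{303}{13}$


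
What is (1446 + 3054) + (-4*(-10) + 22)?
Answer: 4562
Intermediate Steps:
(1446 + 3054) + (-4*(-10) + 22) = 4500 + (40 + 22) = 4500 + 62 = 4562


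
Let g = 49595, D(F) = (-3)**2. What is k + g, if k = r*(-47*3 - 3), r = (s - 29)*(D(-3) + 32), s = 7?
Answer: 179483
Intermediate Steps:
D(F) = 9
r = -902 (r = (7 - 29)*(9 + 32) = -22*41 = -902)
k = 129888 (k = -902*(-47*3 - 3) = -902*(-141 - 3) = -902*(-144) = 129888)
k + g = 129888 + 49595 = 179483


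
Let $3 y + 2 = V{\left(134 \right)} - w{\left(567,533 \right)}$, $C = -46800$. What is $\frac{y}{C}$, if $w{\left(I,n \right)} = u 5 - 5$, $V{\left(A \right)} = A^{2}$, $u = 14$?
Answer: $- \frac{5963}{46800} \approx -0.12741$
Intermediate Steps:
$w{\left(I,n \right)} = 65$ ($w{\left(I,n \right)} = 14 \cdot 5 - 5 = 70 - 5 = 65$)
$y = 5963$ ($y = - \frac{2}{3} + \frac{134^{2} - 65}{3} = - \frac{2}{3} + \frac{17956 - 65}{3} = - \frac{2}{3} + \frac{1}{3} \cdot 17891 = - \frac{2}{3} + \frac{17891}{3} = 5963$)
$\frac{y}{C} = \frac{5963}{-46800} = 5963 \left(- \frac{1}{46800}\right) = - \frac{5963}{46800}$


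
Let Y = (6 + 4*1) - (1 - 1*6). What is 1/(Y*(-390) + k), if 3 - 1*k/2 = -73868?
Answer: 1/141892 ≈ 7.0476e-6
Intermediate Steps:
k = 147742 (k = 6 - 2*(-73868) = 6 + 147736 = 147742)
Y = 15 (Y = (6 + 4) - (1 - 6) = 10 - 1*(-5) = 10 + 5 = 15)
1/(Y*(-390) + k) = 1/(15*(-390) + 147742) = 1/(-5850 + 147742) = 1/141892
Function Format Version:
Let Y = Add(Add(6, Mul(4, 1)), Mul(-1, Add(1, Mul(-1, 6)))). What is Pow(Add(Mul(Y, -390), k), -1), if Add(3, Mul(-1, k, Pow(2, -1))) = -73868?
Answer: Rational(1, 141892) ≈ 7.0476e-6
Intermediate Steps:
k = 147742 (k = Add(6, Mul(-2, -73868)) = Add(6, 147736) = 147742)
Y = 15 (Y = Add(Add(6, 4), Mul(-1, Add(1, -6))) = Add(10, Mul(-1, -5)) = Add(10, 5) = 15)
Pow(Add(Mul(Y, -390), k), -1) = Pow(Add(Mul(15, -390), 147742), -1) = Pow(Add(-5850, 147742), -1) = Pow(141892, -1) = Rational(1, 141892)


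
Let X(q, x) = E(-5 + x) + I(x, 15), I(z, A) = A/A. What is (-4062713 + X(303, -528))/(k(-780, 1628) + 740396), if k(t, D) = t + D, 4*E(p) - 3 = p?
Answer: -8125689/1482488 ≈ -5.4811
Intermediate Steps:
E(p) = ¾ + p/4
I(z, A) = 1
X(q, x) = ½ + x/4 (X(q, x) = (¾ + (-5 + x)/4) + 1 = (¾ + (-5/4 + x/4)) + 1 = (-½ + x/4) + 1 = ½ + x/4)
k(t, D) = D + t
(-4062713 + X(303, -528))/(k(-780, 1628) + 740396) = (-4062713 + (½ + (¼)*(-528)))/((1628 - 780) + 740396) = (-4062713 + (½ - 132))/(848 + 740396) = (-4062713 - 263/2)/741244 = -8125689/2*1/741244 = -8125689/1482488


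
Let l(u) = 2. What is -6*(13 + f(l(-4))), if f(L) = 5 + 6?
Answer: -144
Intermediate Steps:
f(L) = 11
-6*(13 + f(l(-4))) = -6*(13 + 11) = -6*24 = -144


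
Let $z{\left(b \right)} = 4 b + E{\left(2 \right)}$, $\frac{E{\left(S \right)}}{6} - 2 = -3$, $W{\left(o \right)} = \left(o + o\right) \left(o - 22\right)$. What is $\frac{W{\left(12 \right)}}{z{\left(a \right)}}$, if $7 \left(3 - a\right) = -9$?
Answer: $- \frac{280}{13} \approx -21.538$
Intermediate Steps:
$a = \frac{30}{7}$ ($a = 3 - - \frac{9}{7} = 3 + \frac{9}{7} = \frac{30}{7} \approx 4.2857$)
$W{\left(o \right)} = 2 o \left(-22 + o\right)$
$E{\left(S \right)} = -6$ ($E{\left(S \right)} = 12 + 6 \left(-3\right) = 12 - 18 = -6$)
$z{\left(b \right)} = -6 + 4 b$ ($z{\left(b \right)} = 4 b - 6 = -6 + 4 b$)
$\frac{W{\left(12 \right)}}{z{\left(a \right)}} = \frac{2 \cdot 12 \left(-22 + 12\right)}{-6 + 4 \cdot \frac{30}{7}} = \frac{2 \cdot 12 \left(-10\right)}{-6 + \frac{120}{7}} = - \frac{240}{\frac{78}{7}} = \left(-240\right) \frac{7}{78} = - \frac{280}{13}$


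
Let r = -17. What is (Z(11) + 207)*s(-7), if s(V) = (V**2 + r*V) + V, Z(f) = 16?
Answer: 35903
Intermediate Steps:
s(V) = V**2 - 16*V (s(V) = (V**2 - 17*V) + V = V**2 - 16*V)
(Z(11) + 207)*s(-7) = (16 + 207)*(-7*(-16 - 7)) = 223*(-7*(-23)) = 223*161 = 35903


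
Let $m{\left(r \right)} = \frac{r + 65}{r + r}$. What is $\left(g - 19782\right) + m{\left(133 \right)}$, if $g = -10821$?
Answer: $- \frac{4070100}{133} \approx -30602.0$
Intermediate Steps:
$m{\left(r \right)} = \frac{65 + r}{2 r}$
$\left(g - 19782\right) + m{\left(133 \right)} = \left(-10821 - 19782\right) + \frac{65 + 133}{2 \cdot 133} = -30603 + \frac{1}{2} \cdot \frac{1}{133} \cdot 198 = -30603 + \frac{99}{133} = - \frac{4070100}{133}$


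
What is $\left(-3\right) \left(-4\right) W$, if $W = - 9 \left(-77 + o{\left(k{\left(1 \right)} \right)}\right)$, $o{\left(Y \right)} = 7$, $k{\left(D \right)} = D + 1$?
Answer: $7560$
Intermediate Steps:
$k{\left(D \right)} = 1 + D$
$W = 630$ ($W = - 9 \left(-77 + 7\right) = \left(-9\right) \left(-70\right) = 630$)
$\left(-3\right) \left(-4\right) W = \left(-3\right) \left(-4\right) 630 = 12 \cdot 630 = 7560$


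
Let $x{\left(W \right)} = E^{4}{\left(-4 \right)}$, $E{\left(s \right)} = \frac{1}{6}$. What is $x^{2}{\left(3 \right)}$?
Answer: $\frac{1}{1679616} \approx 5.9537 \cdot 10^{-7}$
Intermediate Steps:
$E{\left(s \right)} = \frac{1}{6}$
$x{\left(W \right)} = \frac{1}{1296}$ ($x{\left(W \right)} = \left(\frac{1}{6}\right)^{4} = \frac{1}{1296}$)
$x^{2}{\left(3 \right)} = \left(\frac{1}{1296}\right)^{2} = \frac{1}{1679616}$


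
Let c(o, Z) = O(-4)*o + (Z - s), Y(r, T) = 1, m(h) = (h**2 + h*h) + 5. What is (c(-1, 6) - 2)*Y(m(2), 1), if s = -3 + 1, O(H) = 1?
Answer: 5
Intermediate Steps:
m(h) = 5 + 2*h**2 (m(h) = (h**2 + h**2) + 5 = 2*h**2 + 5 = 5 + 2*h**2)
s = -2
c(o, Z) = 2 + Z + o (c(o, Z) = 1*o + (Z - 1*(-2)) = o + (Z + 2) = o + (2 + Z) = 2 + Z + o)
(c(-1, 6) - 2)*Y(m(2), 1) = ((2 + 6 - 1) - 2)*1 = (7 - 2)*1 = 5*1 = 5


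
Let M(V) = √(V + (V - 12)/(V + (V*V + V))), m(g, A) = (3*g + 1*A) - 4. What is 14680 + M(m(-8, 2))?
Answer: 14680 + I*√634218/156 ≈ 14680.0 + 5.105*I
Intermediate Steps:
m(g, A) = -4 + A + 3*g (m(g, A) = (3*g + A) - 4 = (A + 3*g) - 4 = -4 + A + 3*g)
M(V) = √(V + (-12 + V)/(V² + 2*V)) (M(V) = √(V + (-12 + V)/(V + (V² + V))) = √(V + (-12 + V)/(V + (V + V²))) = √(V + (-12 + V)/(V² + 2*V)))
14680 + M(m(-8, 2)) = 14680 + √((-12 + (-4 + 2 + 3*(-8)) + (-4 + 2 + 3*(-8))²*(2 + (-4 + 2 + 3*(-8))))/((-4 + 2 + 3*(-8))*(2 + (-4 + 2 + 3*(-8))))) = 14680 + √((-12 + (-4 + 2 - 24) + (-4 + 2 - 24)²*(2 + (-4 + 2 - 24)))/((-4 + 2 - 24)*(2 + (-4 + 2 - 24)))) = 14680 + √((-12 - 26 + (-26)²*(2 - 26))/((-26)*(2 - 26))) = 14680 + √(-1/26*(-12 - 26 + 676*(-24))/(-24)) = 14680 + √(-1/26*(-1/24)*(-12 - 26 - 16224)) = 14680 + √(-1/26*(-1/24)*(-16262)) = 14680 + √(-8131/312) = 14680 + I*√634218/156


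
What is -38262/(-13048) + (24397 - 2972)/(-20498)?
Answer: 18026467/9552068 ≈ 1.8872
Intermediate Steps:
-38262/(-13048) + (24397 - 2972)/(-20498) = -38262*(-1/13048) + 21425*(-1/20498) = 2733/932 - 21425/20498 = 18026467/9552068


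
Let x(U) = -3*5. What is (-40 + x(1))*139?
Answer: -7645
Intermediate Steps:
x(U) = -15
(-40 + x(1))*139 = (-40 - 15)*139 = -55*139 = -7645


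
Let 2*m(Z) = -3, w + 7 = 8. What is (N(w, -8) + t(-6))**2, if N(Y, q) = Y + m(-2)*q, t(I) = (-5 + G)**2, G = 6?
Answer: 196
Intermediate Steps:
w = 1 (w = -7 + 8 = 1)
m(Z) = -3/2 (m(Z) = (1/2)*(-3) = -3/2)
t(I) = 1 (t(I) = (-5 + 6)**2 = 1**2 = 1)
N(Y, q) = Y - 3*q/2
(N(w, -8) + t(-6))**2 = ((1 - 3/2*(-8)) + 1)**2 = ((1 + 12) + 1)**2 = (13 + 1)**2 = 14**2 = 196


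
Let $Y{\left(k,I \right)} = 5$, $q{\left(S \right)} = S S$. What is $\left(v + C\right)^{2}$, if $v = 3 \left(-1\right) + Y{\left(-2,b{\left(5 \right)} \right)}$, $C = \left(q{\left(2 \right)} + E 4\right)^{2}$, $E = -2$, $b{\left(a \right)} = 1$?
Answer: $324$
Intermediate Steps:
$q{\left(S \right)} = S^{2}$
$C = 16$ ($C = \left(2^{2} - 8\right)^{2} = \left(4 - 8\right)^{2} = \left(-4\right)^{2} = 16$)
$v = 2$ ($v = 3 \left(-1\right) + 5 = -3 + 5 = 2$)
$\left(v + C\right)^{2} = \left(2 + 16\right)^{2} = 18^{2} = 324$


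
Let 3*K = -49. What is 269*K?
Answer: -13181/3 ≈ -4393.7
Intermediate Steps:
K = -49/3 (K = (⅓)*(-49) = -49/3 ≈ -16.333)
269*K = 269*(-49/3) = -13181/3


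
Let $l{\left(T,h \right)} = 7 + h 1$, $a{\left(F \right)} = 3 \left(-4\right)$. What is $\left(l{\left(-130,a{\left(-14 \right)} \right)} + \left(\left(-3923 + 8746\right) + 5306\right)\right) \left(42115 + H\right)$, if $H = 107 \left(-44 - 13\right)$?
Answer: $364625984$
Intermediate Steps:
$H = -6099$ ($H = 107 \left(-57\right) = -6099$)
$a{\left(F \right)} = -12$
$l{\left(T,h \right)} = 7 + h$
$\left(l{\left(-130,a{\left(-14 \right)} \right)} + \left(\left(-3923 + 8746\right) + 5306\right)\right) \left(42115 + H\right) = \left(\left(7 - 12\right) + \left(\left(-3923 + 8746\right) + 5306\right)\right) \left(42115 - 6099\right) = \left(-5 + \left(4823 + 5306\right)\right) 36016 = \left(-5 + 10129\right) 36016 = 10124 \cdot 36016 = 364625984$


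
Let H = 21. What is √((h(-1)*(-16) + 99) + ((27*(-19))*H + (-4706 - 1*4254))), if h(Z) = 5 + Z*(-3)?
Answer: I*√19762 ≈ 140.58*I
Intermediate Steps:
h(Z) = 5 - 3*Z
√((h(-1)*(-16) + 99) + ((27*(-19))*H + (-4706 - 1*4254))) = √(((5 - 3*(-1))*(-16) + 99) + ((27*(-19))*21 + (-4706 - 1*4254))) = √(((5 + 3)*(-16) + 99) + (-513*21 + (-4706 - 4254))) = √((8*(-16) + 99) + (-10773 - 8960)) = √((-128 + 99) - 19733) = √(-29 - 19733) = √(-19762) = I*√19762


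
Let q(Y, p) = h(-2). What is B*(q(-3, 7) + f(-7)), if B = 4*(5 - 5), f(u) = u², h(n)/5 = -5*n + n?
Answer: 0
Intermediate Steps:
h(n) = -20*n (h(n) = 5*(-5*n + n) = 5*(-4*n) = -20*n)
q(Y, p) = 40 (q(Y, p) = -20*(-2) = 40)
B = 0 (B = 4*0 = 0)
B*(q(-3, 7) + f(-7)) = 0*(40 + (-7)²) = 0*(40 + 49) = 0*89 = 0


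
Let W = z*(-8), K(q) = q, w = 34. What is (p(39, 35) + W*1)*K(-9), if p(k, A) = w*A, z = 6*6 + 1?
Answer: -8046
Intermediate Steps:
z = 37 (z = 36 + 1 = 37)
p(k, A) = 34*A
W = -296 (W = 37*(-8) = -296)
(p(39, 35) + W*1)*K(-9) = (34*35 - 296*1)*(-9) = (1190 - 296)*(-9) = 894*(-9) = -8046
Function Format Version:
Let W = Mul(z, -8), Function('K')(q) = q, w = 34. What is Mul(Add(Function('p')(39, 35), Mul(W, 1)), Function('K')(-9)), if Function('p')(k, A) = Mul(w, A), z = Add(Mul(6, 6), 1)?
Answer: -8046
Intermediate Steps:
z = 37 (z = Add(36, 1) = 37)
Function('p')(k, A) = Mul(34, A)
W = -296 (W = Mul(37, -8) = -296)
Mul(Add(Function('p')(39, 35), Mul(W, 1)), Function('K')(-9)) = Mul(Add(Mul(34, 35), Mul(-296, 1)), -9) = Mul(Add(1190, -296), -9) = Mul(894, -9) = -8046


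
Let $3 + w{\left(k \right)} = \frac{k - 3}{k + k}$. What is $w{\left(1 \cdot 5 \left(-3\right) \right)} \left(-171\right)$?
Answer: $\frac{2052}{5} \approx 410.4$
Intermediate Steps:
$w{\left(k \right)} = -3 + \frac{-3 + k}{2 k}$ ($w{\left(k \right)} = -3 + \frac{k - 3}{k + k} = -3 + \frac{-3 + k}{2 k}$)
$w{\left(1 \cdot 5 \left(-3\right) \right)} \left(-171\right) = \frac{-3 - 5 \cdot 1 \cdot 5 \left(-3\right)}{2 \cdot 1 \cdot 5 \left(-3\right)} \left(-171\right) = \frac{-3 - 5 \cdot 5 \left(-3\right)}{2 \cdot 5 \left(-3\right)} \left(-171\right) = \frac{-3 - -75}{2 \left(-15\right)} \left(-171\right) = \frac{1}{2} \left(- \frac{1}{15}\right) \left(-3 + 75\right) \left(-171\right) = \frac{1}{2} \left(- \frac{1}{15}\right) 72 \left(-171\right) = \left(- \frac{12}{5}\right) \left(-171\right) = \frac{2052}{5}$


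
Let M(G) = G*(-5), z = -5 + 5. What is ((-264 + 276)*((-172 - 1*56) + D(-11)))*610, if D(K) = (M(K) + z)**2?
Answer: 20474040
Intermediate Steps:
z = 0
M(G) = -5*G
D(K) = 25*K**2 (D(K) = (-5*K + 0)**2 = (-5*K)**2 = 25*K**2)
((-264 + 276)*((-172 - 1*56) + D(-11)))*610 = ((-264 + 276)*((-172 - 1*56) + 25*(-11)**2))*610 = (12*((-172 - 56) + 25*121))*610 = (12*(-228 + 3025))*610 = (12*2797)*610 = 33564*610 = 20474040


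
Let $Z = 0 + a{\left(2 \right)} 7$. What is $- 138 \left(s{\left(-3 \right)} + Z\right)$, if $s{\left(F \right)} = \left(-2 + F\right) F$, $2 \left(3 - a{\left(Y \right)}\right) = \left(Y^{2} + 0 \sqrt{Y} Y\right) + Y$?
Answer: $-2070$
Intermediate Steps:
$a{\left(Y \right)} = 3 - \frac{Y}{2} - \frac{Y^{2}}{2}$ ($a{\left(Y \right)} = 3 - \frac{\left(Y^{2} + 0 \sqrt{Y} Y\right) + Y}{2} = 3 - \frac{\left(Y^{2} + 0 Y\right) + Y}{2} = 3 - \frac{\left(Y^{2} + 0\right) + Y}{2} = 3 - \frac{Y^{2} + Y}{2} = 3 - \frac{Y + Y^{2}}{2} = 3 - \left(\frac{Y}{2} + \frac{Y^{2}}{2}\right) = 3 - \frac{Y}{2} - \frac{Y^{2}}{2}$)
$Z = 0$ ($Z = 0 + \left(3 - 1 - \frac{2^{2}}{2}\right) 7 = 0 + \left(3 - 1 - 2\right) 7 = 0 + 0 \cdot 7 = 0 + 0 = 0$)
$s{\left(F \right)} = F \left(-2 + F\right)$
$- 138 \left(s{\left(-3 \right)} + Z\right) = - 138 \left(- 3 \left(-2 - 3\right) + 0\right) = - 138 \left(\left(-3\right) \left(-5\right) + 0\right) = - 138 \left(15 + 0\right) = \left(-138\right) 15 = -2070$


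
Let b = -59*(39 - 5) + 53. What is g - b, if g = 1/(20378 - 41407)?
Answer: 41069636/21029 ≈ 1953.0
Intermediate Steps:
b = -1953 (b = -59*34 + 53 = -2006 + 53 = -1953)
g = -1/21029 (g = 1/(-21029) = -1/21029 ≈ -4.7553e-5)
g - b = -1/21029 - 1*(-1953) = -1/21029 + 1953 = 41069636/21029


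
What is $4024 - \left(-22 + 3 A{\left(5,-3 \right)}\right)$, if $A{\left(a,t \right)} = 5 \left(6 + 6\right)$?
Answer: $3866$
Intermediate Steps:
$A{\left(a,t \right)} = 60$ ($A{\left(a,t \right)} = 5 \cdot 12 = 60$)
$4024 - \left(-22 + 3 A{\left(5,-3 \right)}\right) = 4024 + \left(\left(-3\right) 60 + 22\right) = 4024 + \left(-180 + 22\right) = 4024 - 158 = 3866$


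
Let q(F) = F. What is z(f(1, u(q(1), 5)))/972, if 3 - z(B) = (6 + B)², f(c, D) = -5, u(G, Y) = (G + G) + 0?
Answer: 1/486 ≈ 0.0020576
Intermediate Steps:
u(G, Y) = 2*G (u(G, Y) = 2*G + 0 = 2*G)
z(B) = 3 - (6 + B)²
z(f(1, u(q(1), 5)))/972 = (3 - (6 - 5)²)/972 = (3 - 1*1²)*(1/972) = (3 - 1*1)*(1/972) = (3 - 1)*(1/972) = 2*(1/972) = 1/486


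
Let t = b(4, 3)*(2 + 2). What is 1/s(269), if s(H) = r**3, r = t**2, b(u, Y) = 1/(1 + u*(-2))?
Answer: 117649/4096 ≈ 28.723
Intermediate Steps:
b(u, Y) = 1/(1 - 2*u)
t = -4/7 (t = (-1/(-1 + 2*4))*(2 + 2) = -1/(-1 + 8)*4 = -1/7*4 = -4/7 ≈ -0.57143)
r = 16/49 (r = (-4/7)**2 = 16/49 ≈ 0.32653)
s(H) = 4096/117649 (s(H) = (16/49)**3 = 4096/117649)
1/s(269) = 1/(4096/117649) = 117649/4096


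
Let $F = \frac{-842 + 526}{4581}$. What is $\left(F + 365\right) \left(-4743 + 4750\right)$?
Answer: $\frac{11702243}{4581} \approx 2554.5$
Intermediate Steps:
$F = - \frac{316}{4581}$ ($F = \left(-316\right) \frac{1}{4581} = - \frac{316}{4581} \approx -0.068981$)
$\left(F + 365\right) \left(-4743 + 4750\right) = \left(- \frac{316}{4581} + 365\right) \left(-4743 + 4750\right) = \frac{1671749}{4581} \cdot 7 = \frac{11702243}{4581}$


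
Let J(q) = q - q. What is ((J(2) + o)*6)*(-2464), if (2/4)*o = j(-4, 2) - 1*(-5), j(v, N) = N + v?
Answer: -88704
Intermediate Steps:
J(q) = 0
o = 6 (o = 2*((2 - 4) - 1*(-5)) = 2*(-2 + 5) = 2*3 = 6)
((J(2) + o)*6)*(-2464) = ((0 + 6)*6)*(-2464) = (6*6)*(-2464) = 36*(-2464) = -88704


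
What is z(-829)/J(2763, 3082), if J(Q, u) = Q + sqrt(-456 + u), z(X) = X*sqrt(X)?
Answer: -2290527*I*sqrt(829)/7631543 + 829*I*sqrt(2176954)/7631543 ≈ -8.4814*I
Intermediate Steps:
z(X) = X**(3/2)
z(-829)/J(2763, 3082) = (-829)**(3/2)/(2763 + sqrt(-456 + 3082)) = (-829*I*sqrt(829))/(2763 + sqrt(2626)) = -829*I*sqrt(829)/(2763 + sqrt(2626))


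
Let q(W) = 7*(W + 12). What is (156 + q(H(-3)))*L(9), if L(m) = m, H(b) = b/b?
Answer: 2223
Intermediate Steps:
H(b) = 1
q(W) = 84 + 7*W (q(W) = 7*(12 + W) = 84 + 7*W)
(156 + q(H(-3)))*L(9) = (156 + (84 + 7*1))*9 = (156 + (84 + 7))*9 = (156 + 91)*9 = 247*9 = 2223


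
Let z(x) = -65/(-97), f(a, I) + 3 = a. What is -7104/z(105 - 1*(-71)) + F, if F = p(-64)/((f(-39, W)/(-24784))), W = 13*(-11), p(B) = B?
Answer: -66021568/1365 ≈ -48367.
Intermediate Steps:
W = -143
f(a, I) = -3 + a
z(x) = 65/97 (z(x) = -65*(-1/97) = 65/97)
F = -793088/21 (F = -64*(-24784/(-3 - 39)) = -64/((-42*(-1/24784))) = -64/21/12392 = -64*12392/21 = -793088/21 ≈ -37766.)
-7104/z(105 - 1*(-71)) + F = -7104/65/97 - 793088/21 = -7104*97/65 - 793088/21 = -689088/65 - 793088/21 = -66021568/1365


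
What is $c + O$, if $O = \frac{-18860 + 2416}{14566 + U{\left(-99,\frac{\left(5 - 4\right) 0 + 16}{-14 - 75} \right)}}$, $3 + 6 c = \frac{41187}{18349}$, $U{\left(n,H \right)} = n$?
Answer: $- \frac{335149726}{265454983} \approx -1.2625$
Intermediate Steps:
$c = - \frac{2310}{18349}$ ($c = - \frac{1}{2} + \frac{41187 \cdot \frac{1}{18349}}{6} = - \frac{1}{2} + \frac{1}{6} \cdot \frac{41187}{18349} = - \frac{1}{2} + \frac{13729}{36698} = - \frac{2310}{18349} \approx -0.12589$)
$O = - \frac{16444}{14467}$ ($O = \frac{-18860 + 2416}{14566 - 99} = - \frac{16444}{14467} \approx -1.1367$)
$c + O = - \frac{2310}{18349} - \frac{16444}{14467} = - \frac{335149726}{265454983}$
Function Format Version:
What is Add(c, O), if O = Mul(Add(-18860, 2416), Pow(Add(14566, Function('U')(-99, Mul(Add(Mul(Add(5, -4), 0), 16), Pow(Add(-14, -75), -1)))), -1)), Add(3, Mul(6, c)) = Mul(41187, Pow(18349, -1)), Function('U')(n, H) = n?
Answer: Rational(-335149726, 265454983) ≈ -1.2625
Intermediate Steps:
c = Rational(-2310, 18349) (c = Add(Rational(-1, 2), Mul(Rational(1, 6), Mul(41187, Pow(18349, -1)))) = Add(Rational(-1, 2), Mul(Rational(1, 6), Mul(41187, Rational(1, 18349)))) = Add(Rational(-1, 2), Mul(Rational(1, 6), Rational(41187, 18349))) = Add(Rational(-1, 2), Rational(13729, 36698)) = Rational(-2310, 18349) ≈ -0.12589)
O = Rational(-16444, 14467) (O = Mul(Add(-18860, 2416), Pow(Add(14566, -99), -1)) = Mul(-16444, Pow(14467, -1)) = Mul(-16444, Rational(1, 14467)) = Rational(-16444, 14467) ≈ -1.1367)
Add(c, O) = Add(Rational(-2310, 18349), Rational(-16444, 14467)) = Rational(-335149726, 265454983)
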